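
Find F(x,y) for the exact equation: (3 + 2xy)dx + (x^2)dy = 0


Check exactness: ∂M/∂y = 2x and ∂N/∂x = 2x; equal, so the equation is exact.
Integrate M with respect to x (treating y as constant): ∫M dx = 3x + x^2y + h(y).
Differentiate w.r.t. y and set equal to N: all terms match, so h'(y) = 0 and h is a constant absorbed into C.
General solution: 3x + x^2y = C.


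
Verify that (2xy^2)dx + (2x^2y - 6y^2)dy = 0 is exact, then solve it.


Check exactness: ∂M/∂y = 4xy and ∂N/∂x = 4xy; equal, so the equation is exact.
Integrate M with respect to x (treating y as constant): ∫M dx = x^2y^2 + h(y).
Differentiate w.r.t. y and set equal to N: the x-dependent terms already match, leaving h'(y) = -6y^2. Integrate: h(y) = -2y^3.
So F(x,y) = x^2y^2 - 2y^3.
General solution: x^2y^2 - 2y^3 = C.


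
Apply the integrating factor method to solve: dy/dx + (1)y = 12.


P(x) = 1, Q(x) = 12; integrating factor μ = e^(x).
(μ y)' = 12e^(x) ⇒ μ y = 12e^(x) + C.
Divide by μ: y = 12 + Ce^(-x).


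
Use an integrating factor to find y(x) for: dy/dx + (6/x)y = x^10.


P(x) = 6/x ⇒ μ = x^6.
(x^6 y)' = x^6·x^10 = x^16.
Integrate: x^6 y = x^17/(17) + C.
Solve for y: y = (1/17)x^11 + C/x^6.


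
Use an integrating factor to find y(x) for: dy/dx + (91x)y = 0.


P(x) = 91x ⇒ μ = e^((91/2)x²).
Q(x) = 0 so μ y is constant: y = Ce^(-(91/2)x²).


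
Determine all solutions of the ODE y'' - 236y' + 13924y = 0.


Characteristic equation: r² - 236r + 13924 = 0, i.e. (r - 118)² = 0.
Repeated root r = 118; include an x factor for the second linearly independent solution.
General solution: y = (C₁ + C₂x)e^(118x).


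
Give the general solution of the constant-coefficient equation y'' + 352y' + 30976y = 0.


Characteristic equation: r² + 352r + 30976 = 0, i.e. (r + 176)² = 0.
Repeated root r = -176; include an x factor for the second linearly independent solution.
General solution: y = (C₁ + C₂x)e^(-176x).


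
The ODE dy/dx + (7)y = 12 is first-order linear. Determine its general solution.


P(x) = 7, Q(x) = 12; integrating factor μ = e^(7x).
(μ y)' = 12e^(7x) ⇒ μ y = (12/7)e^(7x) + C.
Divide by μ: y = 12/7 + Ce^(-7x).


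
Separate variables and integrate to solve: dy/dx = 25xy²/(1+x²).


Separate: dy/y² = 25x/(1+x²) dx.
Integrate LHS: ∫ dy/y² = -1/y.
Integrate RHS via u = 1+x²: (25/2)ln(1+x²) + C.
Result: -1/y = (25/2)ln(1+x²) + C.


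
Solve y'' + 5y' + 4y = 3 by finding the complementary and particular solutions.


Characteristic roots of r² + 5r + 4 = 0 are -4, -1.
y_h = C₁e^(-4x) + C₂e^(-x).
Constant forcing; try y_p = A. Then 4A = 3 ⇒ A = 3/4.
General solution: y = C₁e^(-4x) + C₂e^(-x) + 3/4.


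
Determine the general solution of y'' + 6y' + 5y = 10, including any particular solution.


Characteristic roots of r² + 6r + 5 = 0 are -5, -1.
y_h = C₁e^(-5x) + C₂e^(-x).
Constant forcing; try y_p = A. Then 5A = 10 ⇒ A = 2.
General solution: y = C₁e^(-5x) + C₂e^(-x) + 2.


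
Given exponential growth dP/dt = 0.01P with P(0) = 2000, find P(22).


The ODE dP/dt = 0.01P has solution P(t) = P(0)e^(0.01t).
Substitute P(0) = 2000 and t = 22: P(22) = 2000 e^(0.22) ≈ 2492.


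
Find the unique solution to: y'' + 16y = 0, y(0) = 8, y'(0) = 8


Characteristic roots of r² + 16 = 0 are ±4i, so y = C₁cos(4x) + C₂sin(4x).
Apply y(0) = 8: C₁ = 8. Differentiate and apply y'(0) = 8: 4·C₂ = 8, so C₂ = 2.
Particular solution: y = 8cos(4x) + 2sin(4x).


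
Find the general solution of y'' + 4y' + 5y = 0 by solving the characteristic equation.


Characteristic equation: r² + 4r + 5 = 0.
Discriminant is negative; roots r = -2 ± 1i (complex conjugate pair).
General solution uses e^(α x)(C₁ cos(β x) + C₂ sin(β x)): y = e^(-2x)(C₁cos(x) + C₂sin(x)).


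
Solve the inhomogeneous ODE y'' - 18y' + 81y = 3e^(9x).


Characteristic polynomial (r - 9)² = 0; repeated root r = 9.
y_h = (C₁ + C₂x)e^(9x). Forcing matches the repeated root (resonance), so try y_p = Ax² e^(9x).
Substitute and solve for A: 2A = 3, so A = 3/2.
General solution: y = (C₁ + C₂x + (3/2)x²)e^(9x).


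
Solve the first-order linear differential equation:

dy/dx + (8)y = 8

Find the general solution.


P(x) = 8, Q(x) = 8; integrating factor μ = e^(8x).
(μ y)' = 8e^(8x) ⇒ μ y = e^(8x) + C.
Divide by μ: y = 1 + Ce^(-8x).


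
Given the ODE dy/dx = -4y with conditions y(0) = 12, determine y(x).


General solution of y' = -4y is y = Ce^(-4x).
Apply y(0) = 12: C = 12.
Particular solution: y = 12e^(-4x).


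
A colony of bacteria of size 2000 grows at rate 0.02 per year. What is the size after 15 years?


The ODE dP/dt = 0.02P has solution P(t) = P(0)e^(0.02t).
Substitute P(0) = 2000 and t = 15: P(15) = 2000 e^(0.30) ≈ 2700.


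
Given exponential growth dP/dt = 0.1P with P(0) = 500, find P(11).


The ODE dP/dt = 0.1P has solution P(t) = P(0)e^(0.1t).
Substitute P(0) = 500 and t = 11: P(11) = 500 e^(1.10) ≈ 1502.


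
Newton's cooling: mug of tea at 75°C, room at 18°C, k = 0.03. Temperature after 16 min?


Newton's law: dT/dt = -k(T - T_a) has solution T(t) = T_a + (T₀ - T_a)e^(-kt).
Plug in T_a = 18, T₀ = 75, k = 0.03, t = 16: T(16) = 18 + (57)e^(-0.48) ≈ 53.3°C.


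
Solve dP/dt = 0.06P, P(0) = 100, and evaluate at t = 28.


The ODE dP/dt = 0.06P has solution P(t) = P(0)e^(0.06t).
Substitute P(0) = 100 and t = 28: P(28) = 100 e^(1.68) ≈ 537.


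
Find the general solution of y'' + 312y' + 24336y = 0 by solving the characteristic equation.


Characteristic equation: r² + 312r + 24336 = 0, i.e. (r + 156)² = 0.
Repeated root r = -156; include an x factor for the second linearly independent solution.
General solution: y = (C₁ + C₂x)e^(-156x).


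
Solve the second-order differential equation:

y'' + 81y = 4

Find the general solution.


Homogeneous part: r² + 81 = 0 ⇒ r = ±9i, so y_h = C₁cos(9x) + C₂sin(9x).
Try constant y_p = A; plug in: 81A = 4 ⇒ A = 4/81.
General solution: y = C₁cos(9x) + C₂sin(9x) + 4/81.


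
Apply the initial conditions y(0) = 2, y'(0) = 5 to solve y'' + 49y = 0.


Characteristic roots of r² + 49 = 0 are ±7i, so y = C₁cos(7x) + C₂sin(7x).
Apply y(0) = 2: C₁ = 2. Differentiate and apply y'(0) = 5: 7·C₂ = 5, so C₂ = 5/7.
Particular solution: y = 2cos(7x) + (5/7)sin(7x).


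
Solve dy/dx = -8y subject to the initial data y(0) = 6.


General solution of y' = -8y is y = Ce^(-8x).
Apply y(0) = 6: C = 6.
Particular solution: y = 6e^(-8x).


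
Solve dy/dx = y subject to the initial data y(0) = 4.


General solution of y' = y is y = Ce^(x).
Apply y(0) = 4: C = 4.
Particular solution: y = 4e^(x).


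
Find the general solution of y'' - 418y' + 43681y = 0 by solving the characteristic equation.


Characteristic equation: r² - 418r + 43681 = 0, i.e. (r - 209)² = 0.
Repeated root r = 209; include an x factor for the second linearly independent solution.
General solution: y = (C₁ + C₂x)e^(209x).


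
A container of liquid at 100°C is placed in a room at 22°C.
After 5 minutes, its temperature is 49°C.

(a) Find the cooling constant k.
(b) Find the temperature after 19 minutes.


Newton's law: T(t) = T_a + (T₀ - T_a)e^(-kt).
(a) Use T(5) = 49: (49 - 22)/(100 - 22) = e^(-k·5), so k = -ln(0.346)/5 ≈ 0.2122.
(b) Apply k to t = 19: T(19) = 22 + (78)e^(-4.031) ≈ 23.4°C.


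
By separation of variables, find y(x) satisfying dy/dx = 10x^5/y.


Separate variables: y dy = 10x^5 dx.
Integrate both sides: y²/2 = (5/3)x^6 + C₀.
Multiply by 2: y² = (10/3)x^6 + C.


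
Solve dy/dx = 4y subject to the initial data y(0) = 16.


General solution of y' = 4y is y = Ce^(4x).
Apply y(0) = 16: C = 16.
Particular solution: y = 16e^(4x).


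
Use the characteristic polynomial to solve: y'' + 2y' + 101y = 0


Characteristic equation: r² + 2r + 101 = 0.
Discriminant is negative; roots r = -1 ± 10i (complex conjugate pair).
General solution uses e^(α x)(C₁ cos(β x) + C₂ sin(β x)): y = e^(-x)(C₁cos(10x) + C₂sin(10x)).


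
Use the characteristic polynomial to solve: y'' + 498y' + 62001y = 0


Characteristic equation: r² + 498r + 62001 = 0, i.e. (r + 249)² = 0.
Repeated root r = -249; include an x factor for the second linearly independent solution.
General solution: y = (C₁ + C₂x)e^(-249x).


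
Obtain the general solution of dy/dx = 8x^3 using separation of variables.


Integrate both sides with respect to x: y = ∫ 8x^3 dx = 2x^4 + C.


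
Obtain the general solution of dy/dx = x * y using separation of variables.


Separate variables: dy/y = x dx.
Integrate: ln|y| = (1/2)x^2 + C₀.
Exponentiate: y = Ce^((1/2)x^2).


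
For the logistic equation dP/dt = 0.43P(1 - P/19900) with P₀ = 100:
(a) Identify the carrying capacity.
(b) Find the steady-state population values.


Logistic ODE dP/dt = 0.43P(1 - P/19900) has equilibria where dP/dt = 0, i.e. P = 0 or P = 19900.
The coefficient (1 - P/K) = 0 when P = K, identifying K = 19900 as the carrying capacity.
(a) K = 19900; (b) equilibria P = 0 and P = 19900.


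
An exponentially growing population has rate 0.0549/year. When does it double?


Exponential growth: P(t) = P₀ e^(0.0549t). Set P(t)/P₀ = 2: e^(0.0549t) = 2.
Solve: t = ln(2)/0.0549 ≈ 12.63 years.


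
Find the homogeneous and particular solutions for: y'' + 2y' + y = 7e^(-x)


Characteristic polynomial (r + 1)² = 0; repeated root r = -1.
y_h = (C₁ + C₂x)e^(-x). Forcing matches the repeated root (resonance), so try y_p = Ax² e^(-x).
Substitute and solve for A: 2A = 7, so A = 7/2.
General solution: y = (C₁ + C₂x + (7/2)x²)e^(-x).


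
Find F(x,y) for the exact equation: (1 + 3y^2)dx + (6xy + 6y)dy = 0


Check exactness: ∂M/∂y = 6y and ∂N/∂x = 6y; equal, so the equation is exact.
Integrate M with respect to x (treating y as constant): ∫M dx = x + 3xy^2 + h(y).
Differentiate w.r.t. y and set equal to N: the x-dependent terms already match, leaving h'(y) = 6y. Integrate: h(y) = 3y^2.
So F(x,y) = x + 3xy^2 + 3y^2.
General solution: x + 3xy^2 + 3y^2 = C.


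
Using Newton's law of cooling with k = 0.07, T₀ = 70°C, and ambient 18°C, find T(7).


Newton's law: dT/dt = -k(T - T_a) has solution T(t) = T_a + (T₀ - T_a)e^(-kt).
Plug in T_a = 18, T₀ = 70, k = 0.07, t = 7: T(7) = 18 + (52)e^(-0.49) ≈ 49.9°C.


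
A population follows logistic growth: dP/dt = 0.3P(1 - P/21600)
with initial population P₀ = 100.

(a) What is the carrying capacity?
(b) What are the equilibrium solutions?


Logistic ODE dP/dt = 0.3P(1 - P/21600) has equilibria where dP/dt = 0, i.e. P = 0 or P = 21600.
The coefficient (1 - P/K) = 0 when P = K, identifying K = 21600 as the carrying capacity.
(a) K = 21600; (b) equilibria P = 0 and P = 21600.


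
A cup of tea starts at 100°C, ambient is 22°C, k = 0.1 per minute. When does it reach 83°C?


From T(t) = T_a + (T₀ - T_a)e^(-kt), set T(t) = 83:
(83 - 22) / (100 - 22) = e^(-0.1t), so t = -ln(0.782)/0.1 ≈ 2.5 minutes.


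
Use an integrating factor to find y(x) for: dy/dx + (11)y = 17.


P(x) = 11, Q(x) = 17; integrating factor μ = e^(11x).
(μ y)' = 17e^(11x) ⇒ μ y = (17/11)e^(11x) + C.
Divide by μ: y = 17/11 + Ce^(-11x).


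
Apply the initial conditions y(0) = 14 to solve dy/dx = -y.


General solution of y' = -y is y = Ce^(-x).
Apply y(0) = 14: C = 14.
Particular solution: y = 14e^(-x).


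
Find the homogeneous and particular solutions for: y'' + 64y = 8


Homogeneous part: r² + 64 = 0 ⇒ r = ±8i, so y_h = C₁cos(8x) + C₂sin(8x).
Try constant y_p = A; plug in: 64A = 8 ⇒ A = 1/8.
General solution: y = C₁cos(8x) + C₂sin(8x) + 1/8.


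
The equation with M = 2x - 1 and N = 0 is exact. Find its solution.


Check exactness: ∂M/∂y = 0 and ∂N/∂x = 0; equal, so the equation is exact.
Integrate M with respect to x (treating y as constant): ∫M dx = x^2 - x + h(y).
Differentiate w.r.t. y and set equal to N: all terms match, so h'(y) = 0 and h is a constant absorbed into C.
General solution: x^2 - x = C.


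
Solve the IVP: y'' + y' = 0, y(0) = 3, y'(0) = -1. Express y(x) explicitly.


Characteristic roots of r² + r = 0 are 0, -1.
General solution y = c₁ + c₂ e^(-x).
Apply y(0) = 3: c₁ + c₂ = 3. Apply y'(0) = -1: 0 c₁ - 1 c₂ = -1.
Solve: c₁ = 2, c₂ = 1.
Particular solution: y = 2 + e^(-x).


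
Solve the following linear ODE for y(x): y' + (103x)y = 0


P(x) = 103x ⇒ μ = e^((103/2)x²).
Q(x) = 0 so μ y is constant: y = Ce^(-(103/2)x²).


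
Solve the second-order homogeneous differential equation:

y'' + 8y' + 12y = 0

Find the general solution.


Characteristic equation: r² + 8r + 12 = 0.
Factor: (r + 2)(r + 6) = 0 ⇒ r = -2, -6 (distinct real).
General solution: y = C₁e^(-2x) + C₂e^(-6x).


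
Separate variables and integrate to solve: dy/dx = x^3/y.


Separate variables: y dy = x^3 dx.
Integrate both sides: y²/2 = (1/4)x^4 + C₀.
Multiply by 2: y² = (1/2)x^4 + C.


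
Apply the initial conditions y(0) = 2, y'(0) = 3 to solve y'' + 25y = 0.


Characteristic roots of r² + 25 = 0 are ±5i, so y = C₁cos(5x) + C₂sin(5x).
Apply y(0) = 2: C₁ = 2. Differentiate and apply y'(0) = 3: 5·C₂ = 3, so C₂ = 3/5.
Particular solution: y = 2cos(5x) + (3/5)sin(5x).


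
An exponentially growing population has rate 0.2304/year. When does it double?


Exponential growth: P(t) = P₀ e^(0.2304t). Set P(t)/P₀ = 2: e^(0.2304t) = 2.
Solve: t = ln(2)/0.2304 ≈ 3.01 years.


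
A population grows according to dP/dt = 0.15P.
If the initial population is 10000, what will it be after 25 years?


The ODE dP/dt = 0.15P has solution P(t) = P(0)e^(0.15t).
Substitute P(0) = 10000 and t = 25: P(25) = 10000 e^(3.75) ≈ 425211.


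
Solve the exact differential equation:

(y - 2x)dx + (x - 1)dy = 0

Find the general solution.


Check exactness: ∂M/∂y = 1 and ∂N/∂x = 1; equal, so the equation is exact.
Integrate M with respect to x (treating y as constant): ∫M dx = xy - x^2 + h(y).
Differentiate w.r.t. y and set equal to N: the x-dependent terms already match, leaving h'(y) = -1. Integrate: h(y) = -y.
So F(x,y) = xy - x^2 - y.
General solution: xy - x^2 - y = C.


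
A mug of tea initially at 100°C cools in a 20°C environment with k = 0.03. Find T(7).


Newton's law: dT/dt = -k(T - T_a) has solution T(t) = T_a + (T₀ - T_a)e^(-kt).
Plug in T_a = 20, T₀ = 100, k = 0.03, t = 7: T(7) = 20 + (80)e^(-0.21) ≈ 84.8°C.


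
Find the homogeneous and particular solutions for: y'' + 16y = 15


Homogeneous part: r² + 16 = 0 ⇒ r = ±4i, so y_h = C₁cos(4x) + C₂sin(4x).
Try constant y_p = A; plug in: 16A = 15 ⇒ A = 15/16.
General solution: y = C₁cos(4x) + C₂sin(4x) + 15/16.


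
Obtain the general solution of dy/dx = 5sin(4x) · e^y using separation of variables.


Separate: e^(-y) dy = 5sin(4x) dx.
Integrate: -e^(-y) = -(5/4)cos(4x) + C₀.
Rearrange: e^(-y) = (5/4)cos(4x) + C.


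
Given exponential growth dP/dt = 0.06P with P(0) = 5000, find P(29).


The ODE dP/dt = 0.06P has solution P(t) = P(0)e^(0.06t).
Substitute P(0) = 5000 and t = 29: P(29) = 5000 e^(1.74) ≈ 28487.


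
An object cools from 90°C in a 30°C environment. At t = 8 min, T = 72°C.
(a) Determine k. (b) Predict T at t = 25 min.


Newton's law: T(t) = T_a + (T₀ - T_a)e^(-kt).
(a) Use T(8) = 72: (72 - 30)/(90 - 30) = e^(-k·8), so k = -ln(0.700)/8 ≈ 0.0446.
(b) Apply k to t = 25: T(25) = 30 + (60)e^(-1.115) ≈ 49.7°C.


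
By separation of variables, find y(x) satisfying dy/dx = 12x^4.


Integrate both sides with respect to x: y = ∫ 12x^4 dx = (12/5)x^5 + C.


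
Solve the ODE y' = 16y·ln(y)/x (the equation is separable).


Separate: dy/[y ln(y)] = 16 dx/x.
Substitute u = ln(y): du/u = 16 dx/x.
Integrate: ln|ln(y)| = 16ln|x| + C₀, hence ln(y) = C·x^16.


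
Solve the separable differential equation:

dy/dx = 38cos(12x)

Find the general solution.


g(y) = 1, so integrate directly: y = ∫ 38cos(12x) dx = (19/6)sin(12x) + C.


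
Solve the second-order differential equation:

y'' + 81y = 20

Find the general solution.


Homogeneous part: r² + 81 = 0 ⇒ r = ±9i, so y_h = C₁cos(9x) + C₂sin(9x).
Try constant y_p = A; plug in: 81A = 20 ⇒ A = 20/81.
General solution: y = C₁cos(9x) + C₂sin(9x) + 20/81.


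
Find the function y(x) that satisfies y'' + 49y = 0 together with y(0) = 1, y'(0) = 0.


Characteristic roots of r² + 49 = 0 are ±7i, so y = C₁cos(7x) + C₂sin(7x).
Apply y(0) = 1: C₁ = 1. Differentiate and apply y'(0) = 0: 7·C₂ = 0, so C₂ = 0.
Particular solution: y = cos(7x).


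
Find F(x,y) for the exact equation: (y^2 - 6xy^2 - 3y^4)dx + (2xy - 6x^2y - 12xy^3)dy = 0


Check exactness: ∂M/∂y = 2y - 12xy - 12y^3 and ∂N/∂x = 2y - 12xy - 12y^3; equal, so the equation is exact.
Integrate M with respect to x (treating y as constant): ∫M dx = xy^2 - 3x^2y^2 - 3xy^4 + h(y).
Differentiate w.r.t. y and set equal to N: all terms match, so h'(y) = 0 and h is a constant absorbed into C.
General solution: xy^2 - 3x^2y^2 - 3xy^4 = C.


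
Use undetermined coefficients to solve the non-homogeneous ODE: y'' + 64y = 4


Homogeneous part: r² + 64 = 0 ⇒ r = ±8i, so y_h = C₁cos(8x) + C₂sin(8x).
Try constant y_p = A; plug in: 64A = 4 ⇒ A = 1/16.
General solution: y = C₁cos(8x) + C₂sin(8x) + 1/16.


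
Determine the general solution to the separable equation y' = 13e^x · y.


Separate variables: dy/y = 13e^x dx.
Integrate: ln|y| = 13e^x + C₀.
Exponentiate: y = Ce^(13e^x).


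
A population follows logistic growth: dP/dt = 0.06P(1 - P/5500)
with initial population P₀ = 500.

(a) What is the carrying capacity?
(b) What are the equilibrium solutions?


Logistic ODE dP/dt = 0.06P(1 - P/5500) has equilibria where dP/dt = 0, i.e. P = 0 or P = 5500.
The coefficient (1 - P/K) = 0 when P = K, identifying K = 5500 as the carrying capacity.
(a) K = 5500; (b) equilibria P = 0 and P = 5500.


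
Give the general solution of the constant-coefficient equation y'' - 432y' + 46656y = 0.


Characteristic equation: r² - 432r + 46656 = 0, i.e. (r - 216)² = 0.
Repeated root r = 216; include an x factor for the second linearly independent solution.
General solution: y = (C₁ + C₂x)e^(216x).


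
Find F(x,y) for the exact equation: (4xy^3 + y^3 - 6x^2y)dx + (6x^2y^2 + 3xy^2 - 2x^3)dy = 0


Check exactness: ∂M/∂y = 12xy^2 + 3y^2 - 6x^2 and ∂N/∂x = 12xy^2 + 3y^2 - 6x^2; equal, so the equation is exact.
Integrate M with respect to x (treating y as constant): ∫M dx = 2x^2y^3 + xy^3 - 2x^3y + h(y).
Differentiate w.r.t. y and set equal to N: all terms match, so h'(y) = 0 and h is a constant absorbed into C.
General solution: 2x^2y^3 + xy^3 - 2x^3y = C.


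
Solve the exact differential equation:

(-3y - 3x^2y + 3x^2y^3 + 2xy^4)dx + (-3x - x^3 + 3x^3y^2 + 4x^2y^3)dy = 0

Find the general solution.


Check exactness: ∂M/∂y = -3 - 3x^2 + 9x^2y^2 + 8xy^3 and ∂N/∂x = -3 - 3x^2 + 9x^2y^2 + 8xy^3; equal, so the equation is exact.
Integrate M with respect to x (treating y as constant): ∫M dx = -3xy - x^3y + x^3y^3 + x^2y^4 + h(y).
Differentiate w.r.t. y and set equal to N: all terms match, so h'(y) = 0 and h is a constant absorbed into C.
General solution: -3xy - x^3y + x^3y^3 + x^2y^4 = C.


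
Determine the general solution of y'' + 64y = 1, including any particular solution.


Homogeneous part: r² + 64 = 0 ⇒ r = ±8i, so y_h = C₁cos(8x) + C₂sin(8x).
Try constant y_p = A; plug in: 64A = 1 ⇒ A = 1/64.
General solution: y = C₁cos(8x) + C₂sin(8x) + 1/64.


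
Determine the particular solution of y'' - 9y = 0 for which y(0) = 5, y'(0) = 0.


Characteristic roots of r² - 9 = 0 are -3, 3.
General solution y = c₁ e^(-3x) + c₂ e^(3x).
Apply y(0) = 5: c₁ + c₂ = 5. Apply y'(0) = 0: -3 c₁ + 3 c₂ = 0.
Solve: c₁ = 5/2, c₂ = 5/2.
Particular solution: y = (5/2)e^(-3x) + (5/2)e^(3x).


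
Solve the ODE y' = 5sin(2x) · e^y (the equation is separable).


Separate: e^(-y) dy = 5sin(2x) dx.
Integrate: -e^(-y) = -(5/2)cos(2x) + C₀.
Rearrange: e^(-y) = (5/2)cos(2x) + C.


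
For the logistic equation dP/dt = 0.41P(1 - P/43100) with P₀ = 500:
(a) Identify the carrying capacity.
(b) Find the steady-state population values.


Logistic ODE dP/dt = 0.41P(1 - P/43100) has equilibria where dP/dt = 0, i.e. P = 0 or P = 43100.
The coefficient (1 - P/K) = 0 when P = K, identifying K = 43100 as the carrying capacity.
(a) K = 43100; (b) equilibria P = 0 and P = 43100.


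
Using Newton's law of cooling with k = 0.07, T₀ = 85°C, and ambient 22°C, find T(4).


Newton's law: dT/dt = -k(T - T_a) has solution T(t) = T_a + (T₀ - T_a)e^(-kt).
Plug in T_a = 22, T₀ = 85, k = 0.07, t = 4: T(4) = 22 + (63)e^(-0.28) ≈ 69.6°C.


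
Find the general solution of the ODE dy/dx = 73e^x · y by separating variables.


Separate variables: dy/y = 73e^x dx.
Integrate: ln|y| = 73e^x + C₀.
Exponentiate: y = Ce^(73e^x).


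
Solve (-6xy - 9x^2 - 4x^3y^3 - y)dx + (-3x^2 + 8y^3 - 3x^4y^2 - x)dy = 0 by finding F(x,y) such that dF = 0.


Check exactness: ∂M/∂y = -6x - 12x^3y^2 - 1 and ∂N/∂x = -6x - 12x^3y^2 - 1; equal, so the equation is exact.
Integrate M with respect to x (treating y as constant): ∫M dx = -3x^2y - 3x^3 - x^4y^3 - xy + h(y).
Differentiate w.r.t. y and set equal to N: the x-dependent terms already match, leaving h'(y) = 8y^3. Integrate: h(y) = 2y^4.
So F(x,y) = -3x^2y - 3x^3 + 2y^4 - x^4y^3 - xy.
General solution: -3x^2y - 3x^3 + 2y^4 - x^4y^3 - xy = C.


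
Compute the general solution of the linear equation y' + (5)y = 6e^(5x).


P(x) = 5 ⇒ μ = e^(5x).
(μ y)' = 6e^(10x) ⇒ μ y = (6/10)e^(10x) + C.
Divide by μ: y = (3/5)e^(5x) + Ce^(-5x).


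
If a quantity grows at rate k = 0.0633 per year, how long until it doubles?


Exponential growth: P(t) = P₀ e^(0.0633t). Set P(t)/P₀ = 2: e^(0.0633t) = 2.
Solve: t = ln(2)/0.0633 ≈ 10.95 years.


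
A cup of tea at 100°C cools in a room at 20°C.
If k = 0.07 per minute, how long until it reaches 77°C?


From T(t) = T_a + (T₀ - T_a)e^(-kt), set T(t) = 77:
(77 - 20) / (100 - 20) = e^(-0.07t), so t = -ln(0.713)/0.07 ≈ 4.8 minutes.


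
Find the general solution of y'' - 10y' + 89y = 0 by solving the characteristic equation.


Characteristic equation: r² - 10r + 89 = 0.
Discriminant is negative; roots r = 5 ± 8i (complex conjugate pair).
General solution uses e^(α x)(C₁ cos(β x) + C₂ sin(β x)): y = e^(5x)(C₁cos(8x) + C₂sin(8x)).


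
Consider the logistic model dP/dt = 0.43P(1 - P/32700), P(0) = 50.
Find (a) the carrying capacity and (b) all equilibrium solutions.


Logistic ODE dP/dt = 0.43P(1 - P/32700) has equilibria where dP/dt = 0, i.e. P = 0 or P = 32700.
The coefficient (1 - P/K) = 0 when P = K, identifying K = 32700 as the carrying capacity.
(a) K = 32700; (b) equilibria P = 0 and P = 32700.


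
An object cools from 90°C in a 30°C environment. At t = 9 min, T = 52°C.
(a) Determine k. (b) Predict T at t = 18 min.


Newton's law: T(t) = T_a + (T₀ - T_a)e^(-kt).
(a) Use T(9) = 52: (52 - 30)/(90 - 30) = e^(-k·9), so k = -ln(0.367)/9 ≈ 0.1115.
(b) Apply k to t = 18: T(18) = 30 + (60)e^(-2.007) ≈ 38.1°C.


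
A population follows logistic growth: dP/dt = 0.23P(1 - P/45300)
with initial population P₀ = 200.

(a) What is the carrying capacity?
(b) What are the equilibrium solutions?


Logistic ODE dP/dt = 0.23P(1 - P/45300) has equilibria where dP/dt = 0, i.e. P = 0 or P = 45300.
The coefficient (1 - P/K) = 0 when P = K, identifying K = 45300 as the carrying capacity.
(a) K = 45300; (b) equilibria P = 0 and P = 45300.


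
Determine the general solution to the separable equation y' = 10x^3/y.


Separate variables: y dy = 10x^3 dx.
Integrate both sides: y²/2 = (5/2)x^4 + C₀.
Multiply by 2: y² = 5x^4 + C.


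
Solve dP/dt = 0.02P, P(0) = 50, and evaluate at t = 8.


The ODE dP/dt = 0.02P has solution P(t) = P(0)e^(0.02t).
Substitute P(0) = 50 and t = 8: P(8) = 50 e^(0.16) ≈ 59.


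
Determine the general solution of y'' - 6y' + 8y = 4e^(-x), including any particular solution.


Characteristic roots of r² - 6r + 8 = 0 are 4, 2.
y_h = C₁e^(4x) + C₂e^(2x).
Forcing exponent -1 is not a characteristic root; try y_p = Ae^(-x).
Substitute: A·(1 + (-6)·-1 + (8)) = A·15 = 4, so A = 4/15.
General solution: y = C₁e^(4x) + C₂e^(2x) + (4/15)e^(-x).


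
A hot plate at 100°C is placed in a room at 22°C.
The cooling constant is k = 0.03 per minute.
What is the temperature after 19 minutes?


Newton's law: dT/dt = -k(T - T_a) has solution T(t) = T_a + (T₀ - T_a)e^(-kt).
Plug in T_a = 22, T₀ = 100, k = 0.03, t = 19: T(19) = 22 + (78)e^(-0.57) ≈ 66.1°C.


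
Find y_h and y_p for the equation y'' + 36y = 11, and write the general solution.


Homogeneous part: r² + 36 = 0 ⇒ r = ±6i, so y_h = C₁cos(6x) + C₂sin(6x).
Try constant y_p = A; plug in: 36A = 11 ⇒ A = 11/36.
General solution: y = C₁cos(6x) + C₂sin(6x) + 11/36.


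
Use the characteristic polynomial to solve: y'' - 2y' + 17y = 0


Characteristic equation: r² - 2r + 17 = 0.
Discriminant is negative; roots r = 1 ± 4i (complex conjugate pair).
General solution uses e^(α x)(C₁ cos(β x) + C₂ sin(β x)): y = e^(x)(C₁cos(4x) + C₂sin(4x)).


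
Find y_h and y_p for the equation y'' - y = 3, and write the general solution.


Characteristic roots of r² - 1 = 0 are 1, -1.
y_h = C₁e^(x) + C₂e^(-x).
Forcing exponent 0 is not a characteristic root; try y_p = A.
Substitute: A·(0 + (0)·0 + (-1)) = A·-1 = 3, so A = -3.
General solution: y = C₁e^(x) + C₂e^(-x) - 3.


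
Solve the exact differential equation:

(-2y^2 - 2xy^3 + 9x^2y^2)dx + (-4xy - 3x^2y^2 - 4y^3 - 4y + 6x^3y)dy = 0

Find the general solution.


Check exactness: ∂M/∂y = -4y - 6xy^2 + 18x^2y and ∂N/∂x = -4y - 6xy^2 + 18x^2y; equal, so the equation is exact.
Integrate M with respect to x (treating y as constant): ∫M dx = -2xy^2 - x^2y^3 + 3x^3y^2 + h(y).
Differentiate w.r.t. y and set equal to N: the x-dependent terms already match, leaving h'(y) = -4y^3 - 4y. Integrate: h(y) = -y^4 - 2y^2.
So F(x,y) = -2xy^2 - x^2y^3 - y^4 - 2y^2 + 3x^3y^2.
General solution: -2xy^2 - x^2y^3 - y^4 - 2y^2 + 3x^3y^2 = C.


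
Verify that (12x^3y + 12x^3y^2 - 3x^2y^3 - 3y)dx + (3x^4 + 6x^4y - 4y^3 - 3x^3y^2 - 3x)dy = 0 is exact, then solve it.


Check exactness: ∂M/∂y = 12x^3 + 24x^3y - 9x^2y^2 - 3 and ∂N/∂x = 12x^3 + 24x^3y - 9x^2y^2 - 3; equal, so the equation is exact.
Integrate M with respect to x (treating y as constant): ∫M dx = 3x^4y + 3x^4y^2 - x^3y^3 - 3xy + h(y).
Differentiate w.r.t. y and set equal to N: the x-dependent terms already match, leaving h'(y) = -4y^3. Integrate: h(y) = -y^4.
So F(x,y) = 3x^4y + 3x^4y^2 - y^4 - x^3y^3 - 3xy.
General solution: 3x^4y + 3x^4y^2 - y^4 - x^3y^3 - 3xy = C.


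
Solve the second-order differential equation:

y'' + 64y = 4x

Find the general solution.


Homogeneous: r² + 64 = 0 ⇒ r = ±8i, y_h = C₁cos(8x) + C₂sin(8x).
Polynomial forcing; try y_p = Ax + B. Then y_p'' + 64 y_p = 64(Ax + B) = 4x, so B = 0 and A = 1/16.
General solution: y = C₁cos(8x) + C₂sin(8x) + (1/16)x.


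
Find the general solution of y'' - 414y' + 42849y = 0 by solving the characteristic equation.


Characteristic equation: r² - 414r + 42849 = 0, i.e. (r - 207)² = 0.
Repeated root r = 207; include an x factor for the second linearly independent solution.
General solution: y = (C₁ + C₂x)e^(207x).


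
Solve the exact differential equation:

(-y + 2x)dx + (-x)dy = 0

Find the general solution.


Check exactness: ∂M/∂y = -1 and ∂N/∂x = -1; equal, so the equation is exact.
Integrate M with respect to x (treating y as constant): ∫M dx = -xy + x^2 + h(y).
Differentiate w.r.t. y and set equal to N: all terms match, so h'(y) = 0 and h is a constant absorbed into C.
General solution: -xy + x^2 = C.


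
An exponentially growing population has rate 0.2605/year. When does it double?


Exponential growth: P(t) = P₀ e^(0.2605t). Set P(t)/P₀ = 2: e^(0.2605t) = 2.
Solve: t = ln(2)/0.2605 ≈ 2.66 years.


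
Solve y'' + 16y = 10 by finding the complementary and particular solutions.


Homogeneous part: r² + 16 = 0 ⇒ r = ±4i, so y_h = C₁cos(4x) + C₂sin(4x).
Try constant y_p = A; plug in: 16A = 10 ⇒ A = 5/8.
General solution: y = C₁cos(4x) + C₂sin(4x) + 5/8.


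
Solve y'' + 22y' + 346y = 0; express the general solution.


Characteristic equation: r² + 22r + 346 = 0.
Discriminant is negative; roots r = -11 ± 15i (complex conjugate pair).
General solution uses e^(α x)(C₁ cos(β x) + C₂ sin(β x)): y = e^(-11x)(C₁cos(15x) + C₂sin(15x)).


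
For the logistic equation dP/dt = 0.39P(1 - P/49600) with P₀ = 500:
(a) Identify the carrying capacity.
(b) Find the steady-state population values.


Logistic ODE dP/dt = 0.39P(1 - P/49600) has equilibria where dP/dt = 0, i.e. P = 0 or P = 49600.
The coefficient (1 - P/K) = 0 when P = K, identifying K = 49600 as the carrying capacity.
(a) K = 49600; (b) equilibria P = 0 and P = 49600.


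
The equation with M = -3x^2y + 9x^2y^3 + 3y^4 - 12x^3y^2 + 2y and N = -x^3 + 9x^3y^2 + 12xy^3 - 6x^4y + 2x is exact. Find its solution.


Check exactness: ∂M/∂y = -3x^2 + 27x^2y^2 + 12y^3 - 24x^3y + 2 and ∂N/∂x = -3x^2 + 27x^2y^2 + 12y^3 - 24x^3y + 2; equal, so the equation is exact.
Integrate M with respect to x (treating y as constant): ∫M dx = -x^3y + 3x^3y^3 + 3xy^4 - 3x^4y^2 + 2xy + h(y).
Differentiate w.r.t. y and set equal to N: all terms match, so h'(y) = 0 and h is a constant absorbed into C.
General solution: -x^3y + 3x^3y^3 + 3xy^4 - 3x^4y^2 + 2xy = C.


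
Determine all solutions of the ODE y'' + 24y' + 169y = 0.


Characteristic equation: r² + 24r + 169 = 0.
Discriminant is negative; roots r = -12 ± 5i (complex conjugate pair).
General solution uses e^(α x)(C₁ cos(β x) + C₂ sin(β x)): y = e^(-12x)(C₁cos(5x) + C₂sin(5x)).


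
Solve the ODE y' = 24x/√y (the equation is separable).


Separate: √y dy = 24x dx.
Integrate: (2/3)y^(3/2) = 12x² + C.


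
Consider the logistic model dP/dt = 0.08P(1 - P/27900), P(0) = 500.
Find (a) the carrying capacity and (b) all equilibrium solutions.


Logistic ODE dP/dt = 0.08P(1 - P/27900) has equilibria where dP/dt = 0, i.e. P = 0 or P = 27900.
The coefficient (1 - P/K) = 0 when P = K, identifying K = 27900 as the carrying capacity.
(a) K = 27900; (b) equilibria P = 0 and P = 27900.


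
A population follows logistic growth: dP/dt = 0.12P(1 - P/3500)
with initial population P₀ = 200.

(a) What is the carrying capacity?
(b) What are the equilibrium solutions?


Logistic ODE dP/dt = 0.12P(1 - P/3500) has equilibria where dP/dt = 0, i.e. P = 0 or P = 3500.
The coefficient (1 - P/K) = 0 when P = K, identifying K = 3500 as the carrying capacity.
(a) K = 3500; (b) equilibria P = 0 and P = 3500.


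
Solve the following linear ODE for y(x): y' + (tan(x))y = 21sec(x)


P(x) = tan(x) ⇒ μ = e^(∫tan(x)dx) = sec(x).
(sec(x) y)' = 21sec²(x) ⇒ sec(x) y = 21tan(x) + C.
Multiply by cos(x): y = 21sin(x) + C·cos(x).


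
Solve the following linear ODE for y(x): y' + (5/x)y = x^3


P(x) = 5/x ⇒ μ = x^5.
(x^5 y)' = x^8 ⇒ x^5 y = x^9/(9) + C.
Solve for y: y = (1/9)x^4 + C/x^5.


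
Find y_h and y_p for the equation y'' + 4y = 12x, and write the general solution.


Homogeneous: r² + 4 = 0 ⇒ r = ±2i, y_h = C₁cos(2x) + C₂sin(2x).
Polynomial forcing; try y_p = Ax + B. Then y_p'' + 4 y_p = 4(Ax + B) = 12x, so B = 0 and A = 3.
General solution: y = C₁cos(2x) + C₂sin(2x) + 3x.


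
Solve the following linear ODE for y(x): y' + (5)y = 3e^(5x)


P(x) = 5 ⇒ μ = e^(5x).
(μ y)' = 3e^(10x) ⇒ μ y = (3/10)e^(10x) + C.
Divide by μ: y = (3/10)e^(5x) + Ce^(-5x).


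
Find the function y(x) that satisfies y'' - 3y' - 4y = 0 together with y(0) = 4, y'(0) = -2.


Characteristic roots of r² - 3r - 4 = 0 are -1, 4.
General solution y = c₁ e^(-x) + c₂ e^(4x).
Apply y(0) = 4: c₁ + c₂ = 4. Apply y'(0) = -2: -1 c₁ + 4 c₂ = -2.
Solve: c₁ = 18/5, c₂ = 2/5.
Particular solution: y = (18/5)e^(-x) + (2/5)e^(4x).


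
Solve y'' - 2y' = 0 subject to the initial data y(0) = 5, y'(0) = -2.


Characteristic roots of r² - 2r = 0 are 2, 0.
General solution y = c₁ e^(2x) + c₂.
Apply y(0) = 5: c₁ + c₂ = 5. Apply y'(0) = -2: 2 c₁ + 0 c₂ = -2.
Solve: c₁ = -1, c₂ = 6.
Particular solution: y = -e^(2x) + 6.


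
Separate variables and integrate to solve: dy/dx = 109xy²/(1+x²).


Separate: dy/y² = 109x/(1+x²) dx.
Integrate LHS: ∫ dy/y² = -1/y.
Integrate RHS via u = 1+x²: (109/2)ln(1+x²) + C.
Result: -1/y = (109/2)ln(1+x²) + C.


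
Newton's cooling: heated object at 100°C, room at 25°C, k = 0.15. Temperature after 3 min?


Newton's law: dT/dt = -k(T - T_a) has solution T(t) = T_a + (T₀ - T_a)e^(-kt).
Plug in T_a = 25, T₀ = 100, k = 0.15, t = 3: T(3) = 25 + (75)e^(-0.45) ≈ 72.8°C.


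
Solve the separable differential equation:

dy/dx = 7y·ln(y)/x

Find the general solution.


Separate: dy/[y ln(y)] = 7 dx/x.
Substitute u = ln(y): du/u = 7 dx/x.
Integrate: ln|ln(y)| = 7ln|x| + C₀, hence ln(y) = C·x^7.


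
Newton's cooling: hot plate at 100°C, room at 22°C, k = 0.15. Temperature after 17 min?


Newton's law: dT/dt = -k(T - T_a) has solution T(t) = T_a + (T₀ - T_a)e^(-kt).
Plug in T_a = 22, T₀ = 100, k = 0.15, t = 17: T(17) = 22 + (78)e^(-2.55) ≈ 28.1°C.


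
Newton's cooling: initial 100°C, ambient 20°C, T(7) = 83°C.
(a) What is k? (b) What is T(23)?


Newton's law: T(t) = T_a + (T₀ - T_a)e^(-kt).
(a) Use T(7) = 83: (83 - 20)/(100 - 20) = e^(-k·7), so k = -ln(0.787)/7 ≈ 0.0341.
(b) Apply k to t = 23: T(23) = 20 + (80)e^(-0.785) ≈ 56.5°C.


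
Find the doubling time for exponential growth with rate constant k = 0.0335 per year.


Exponential growth: P(t) = P₀ e^(0.0335t). Set P(t)/P₀ = 2: e^(0.0335t) = 2.
Solve: t = ln(2)/0.0335 ≈ 20.69 years.


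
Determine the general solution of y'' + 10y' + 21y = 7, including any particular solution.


Characteristic roots of r² + 10r + 21 = 0 are -7, -3.
y_h = C₁e^(-7x) + C₂e^(-3x).
Constant forcing; try y_p = A. Then 21A = 7 ⇒ A = 1/3.
General solution: y = C₁e^(-7x) + C₂e^(-3x) + 1/3.


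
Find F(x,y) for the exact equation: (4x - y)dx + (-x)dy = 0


Check exactness: ∂M/∂y = -1 and ∂N/∂x = -1; equal, so the equation is exact.
Integrate M with respect to x (treating y as constant): ∫M dx = 2x^2 - xy + h(y).
Differentiate w.r.t. y and set equal to N: all terms match, so h'(y) = 0 and h is a constant absorbed into C.
General solution: 2x^2 - xy = C.


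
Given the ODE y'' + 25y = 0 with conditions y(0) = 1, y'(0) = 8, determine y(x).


Characteristic roots of r² + 25 = 0 are ±5i, so y = C₁cos(5x) + C₂sin(5x).
Apply y(0) = 1: C₁ = 1. Differentiate and apply y'(0) = 8: 5·C₂ = 8, so C₂ = 8/5.
Particular solution: y = cos(5x) + (8/5)sin(5x).


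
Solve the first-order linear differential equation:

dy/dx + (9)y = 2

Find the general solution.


P(x) = 9, Q(x) = 2; integrating factor μ = e^(9x).
(μ y)' = 2e^(9x) ⇒ μ y = (2/9)e^(9x) + C.
Divide by μ: y = 2/9 + Ce^(-9x).


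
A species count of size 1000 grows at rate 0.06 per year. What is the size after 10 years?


The ODE dP/dt = 0.06P has solution P(t) = P(0)e^(0.06t).
Substitute P(0) = 1000 and t = 10: P(10) = 1000 e^(0.60) ≈ 1822.


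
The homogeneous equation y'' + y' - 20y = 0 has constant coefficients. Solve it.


Characteristic equation: r² + r - 20 = 0.
Factor: (r - 4)(r + 5) = 0 ⇒ r = 4, -5 (distinct real).
General solution: y = C₁e^(4x) + C₂e^(-5x).


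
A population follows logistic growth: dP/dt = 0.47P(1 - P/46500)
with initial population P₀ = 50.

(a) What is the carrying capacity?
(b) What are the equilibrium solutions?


Logistic ODE dP/dt = 0.47P(1 - P/46500) has equilibria where dP/dt = 0, i.e. P = 0 or P = 46500.
The coefficient (1 - P/K) = 0 when P = K, identifying K = 46500 as the carrying capacity.
(a) K = 46500; (b) equilibria P = 0 and P = 46500.


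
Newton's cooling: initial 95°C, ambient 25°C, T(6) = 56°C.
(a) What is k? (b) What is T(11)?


Newton's law: T(t) = T_a + (T₀ - T_a)e^(-kt).
(a) Use T(6) = 56: (56 - 25)/(95 - 25) = e^(-k·6), so k = -ln(0.443)/6 ≈ 0.1358.
(b) Apply k to t = 11: T(11) = 25 + (70)e^(-1.493) ≈ 40.7°C.


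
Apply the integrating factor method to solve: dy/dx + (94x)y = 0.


P(x) = 94x ⇒ μ = e^(47x²).
Q(x) = 0 so μ y is constant: y = Ce^(-47x²).


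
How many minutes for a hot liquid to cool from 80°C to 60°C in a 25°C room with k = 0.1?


From T(t) = T_a + (T₀ - T_a)e^(-kt), set T(t) = 60:
(60 - 25) / (80 - 25) = e^(-0.1t), so t = -ln(0.636)/0.1 ≈ 4.5 minutes.


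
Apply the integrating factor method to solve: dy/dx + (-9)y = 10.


P(x) = -9 ⇒ μ = e^(-9x).
(μ y)' = 10e^(-9x) ⇒ μ y = -(10/9)e^(-9x) + C.
Divide by μ: y = -10/9 + Ce^(9x).


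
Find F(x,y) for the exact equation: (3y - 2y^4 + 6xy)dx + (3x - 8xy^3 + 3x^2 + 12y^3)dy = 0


Check exactness: ∂M/∂y = 3 - 8y^3 + 6x and ∂N/∂x = 3 - 8y^3 + 6x; equal, so the equation is exact.
Integrate M with respect to x (treating y as constant): ∫M dx = 3xy - 2xy^4 + 3x^2y + h(y).
Differentiate w.r.t. y and set equal to N: the x-dependent terms already match, leaving h'(y) = 12y^3. Integrate: h(y) = 3y^4.
So F(x,y) = 3xy - 2xy^4 + 3x^2y + 3y^4.
General solution: 3xy - 2xy^4 + 3x^2y + 3y^4 = C.


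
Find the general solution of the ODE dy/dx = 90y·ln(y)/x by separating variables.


Separate: dy/[y ln(y)] = 90 dx/x.
Substitute u = ln(y): du/u = 90 dx/x.
Integrate: ln|ln(y)| = 90ln|x| + C₀, hence ln(y) = C·x^90.


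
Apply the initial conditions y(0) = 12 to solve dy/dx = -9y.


General solution of y' = -9y is y = Ce^(-9x).
Apply y(0) = 12: C = 12.
Particular solution: y = 12e^(-9x).


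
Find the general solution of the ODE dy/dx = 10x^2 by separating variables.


Integrate both sides with respect to x: y = ∫ 10x^2 dx = (10/3)x^3 + C.


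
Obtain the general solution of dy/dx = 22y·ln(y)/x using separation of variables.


Separate: dy/[y ln(y)] = 22 dx/x.
Substitute u = ln(y): du/u = 22 dx/x.
Integrate: ln|ln(y)| = 22ln|x| + C₀, hence ln(y) = C·x^22.


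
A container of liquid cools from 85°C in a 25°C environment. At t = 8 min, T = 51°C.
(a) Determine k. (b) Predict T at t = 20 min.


Newton's law: T(t) = T_a + (T₀ - T_a)e^(-kt).
(a) Use T(8) = 51: (51 - 25)/(85 - 25) = e^(-k·8), so k = -ln(0.433)/8 ≈ 0.1045.
(b) Apply k to t = 20: T(20) = 25 + (60)e^(-2.091) ≈ 32.4°C.


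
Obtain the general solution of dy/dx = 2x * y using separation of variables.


Separate variables: dy/y = 2x dx.
Integrate: ln|y| = x^2 + C₀.
Exponentiate: y = Ce^(x^2).


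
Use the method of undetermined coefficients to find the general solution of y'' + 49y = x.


Homogeneous: r² + 49 = 0 ⇒ r = ±7i, y_h = C₁cos(7x) + C₂sin(7x).
Polynomial forcing; try y_p = Ax + B. Then y_p'' + 49 y_p = 49(Ax + B) = x, so B = 0 and A = 1/49.
General solution: y = C₁cos(7x) + C₂sin(7x) + (1/49)x.


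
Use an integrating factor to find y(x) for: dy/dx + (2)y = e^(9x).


P(x) = 2 ⇒ μ = e^(2x).
(μ y)' = e^(11x) ⇒ μ y = e^(11x)/11 + C.
Divide by μ: y = (1/11)e^(9x) + Ce^(-2x).


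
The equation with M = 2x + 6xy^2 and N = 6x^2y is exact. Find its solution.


Check exactness: ∂M/∂y = 12xy and ∂N/∂x = 12xy; equal, so the equation is exact.
Integrate M with respect to x (treating y as constant): ∫M dx = x^2 + 3x^2y^2 + h(y).
Differentiate w.r.t. y and set equal to N: all terms match, so h'(y) = 0 and h is a constant absorbed into C.
General solution: x^2 + 3x^2y^2 = C.
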